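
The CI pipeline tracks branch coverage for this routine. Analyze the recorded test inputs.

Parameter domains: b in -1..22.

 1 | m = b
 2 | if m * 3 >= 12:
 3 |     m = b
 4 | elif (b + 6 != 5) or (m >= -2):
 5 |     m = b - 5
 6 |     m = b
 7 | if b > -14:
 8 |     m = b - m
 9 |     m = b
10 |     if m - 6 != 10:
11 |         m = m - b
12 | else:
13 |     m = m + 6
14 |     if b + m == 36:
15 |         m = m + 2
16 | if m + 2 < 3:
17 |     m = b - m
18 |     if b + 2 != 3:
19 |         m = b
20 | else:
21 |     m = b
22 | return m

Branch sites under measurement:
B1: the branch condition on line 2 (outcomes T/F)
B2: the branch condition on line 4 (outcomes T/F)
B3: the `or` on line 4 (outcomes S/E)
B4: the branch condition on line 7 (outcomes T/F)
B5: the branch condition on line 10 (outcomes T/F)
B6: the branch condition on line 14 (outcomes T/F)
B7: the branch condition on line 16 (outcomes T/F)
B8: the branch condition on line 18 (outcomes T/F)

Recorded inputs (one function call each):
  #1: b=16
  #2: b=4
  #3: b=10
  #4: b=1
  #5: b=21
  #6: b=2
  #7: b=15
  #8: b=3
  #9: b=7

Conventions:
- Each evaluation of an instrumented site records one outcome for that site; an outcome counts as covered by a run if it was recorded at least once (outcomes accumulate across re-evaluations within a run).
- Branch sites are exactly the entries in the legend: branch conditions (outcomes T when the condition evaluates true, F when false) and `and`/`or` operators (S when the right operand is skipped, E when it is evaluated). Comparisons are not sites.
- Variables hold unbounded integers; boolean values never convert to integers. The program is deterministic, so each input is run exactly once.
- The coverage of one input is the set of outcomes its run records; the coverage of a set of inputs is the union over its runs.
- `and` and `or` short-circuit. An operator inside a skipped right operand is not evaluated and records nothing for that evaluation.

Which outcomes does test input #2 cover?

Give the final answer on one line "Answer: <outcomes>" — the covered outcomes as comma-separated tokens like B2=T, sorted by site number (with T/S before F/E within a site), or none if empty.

Running input #2 (b=4), event by event:
  B1->T, B4->T, B5->T, B7->T, B8->T
distinct outcomes covered: B1=T, B4=T, B5=T, B7=T, B8=T

Answer: B1=T, B4=T, B5=T, B7=T, B8=T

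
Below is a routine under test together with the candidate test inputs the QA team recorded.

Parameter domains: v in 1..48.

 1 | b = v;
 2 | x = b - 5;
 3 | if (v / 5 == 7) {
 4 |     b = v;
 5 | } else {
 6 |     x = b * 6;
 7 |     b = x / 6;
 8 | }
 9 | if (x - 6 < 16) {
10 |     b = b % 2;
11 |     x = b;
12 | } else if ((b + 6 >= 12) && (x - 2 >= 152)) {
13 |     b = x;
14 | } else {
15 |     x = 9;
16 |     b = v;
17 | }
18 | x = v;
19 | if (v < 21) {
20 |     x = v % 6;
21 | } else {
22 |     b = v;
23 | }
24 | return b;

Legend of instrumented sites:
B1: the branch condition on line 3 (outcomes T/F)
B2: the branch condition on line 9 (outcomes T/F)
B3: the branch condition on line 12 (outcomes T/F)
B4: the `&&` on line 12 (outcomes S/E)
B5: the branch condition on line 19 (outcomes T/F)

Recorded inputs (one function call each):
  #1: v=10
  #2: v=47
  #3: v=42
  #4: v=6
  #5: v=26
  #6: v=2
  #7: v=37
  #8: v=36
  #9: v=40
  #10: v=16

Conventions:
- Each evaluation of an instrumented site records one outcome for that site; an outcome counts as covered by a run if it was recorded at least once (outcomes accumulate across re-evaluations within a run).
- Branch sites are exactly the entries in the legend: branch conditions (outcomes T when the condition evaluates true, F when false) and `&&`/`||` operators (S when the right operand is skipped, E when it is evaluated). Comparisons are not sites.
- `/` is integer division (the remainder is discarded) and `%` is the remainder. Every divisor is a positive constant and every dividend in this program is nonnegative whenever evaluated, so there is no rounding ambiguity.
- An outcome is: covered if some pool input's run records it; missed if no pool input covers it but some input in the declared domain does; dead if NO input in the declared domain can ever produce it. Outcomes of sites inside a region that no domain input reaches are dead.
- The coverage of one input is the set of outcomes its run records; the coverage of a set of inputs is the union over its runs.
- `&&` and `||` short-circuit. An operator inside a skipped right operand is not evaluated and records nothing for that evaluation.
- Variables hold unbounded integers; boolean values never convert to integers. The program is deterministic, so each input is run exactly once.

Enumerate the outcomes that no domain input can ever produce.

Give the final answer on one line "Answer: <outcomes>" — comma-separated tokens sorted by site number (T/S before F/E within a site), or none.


checking every outcome against all 48 domain inputs:
  reachable outcomes have witnesses, e.g. B1=T (e.g. v=35), B1=F (e.g. v=1), B2=T (e.g. v=1), B2=F (e.g. v=4)
Answer: none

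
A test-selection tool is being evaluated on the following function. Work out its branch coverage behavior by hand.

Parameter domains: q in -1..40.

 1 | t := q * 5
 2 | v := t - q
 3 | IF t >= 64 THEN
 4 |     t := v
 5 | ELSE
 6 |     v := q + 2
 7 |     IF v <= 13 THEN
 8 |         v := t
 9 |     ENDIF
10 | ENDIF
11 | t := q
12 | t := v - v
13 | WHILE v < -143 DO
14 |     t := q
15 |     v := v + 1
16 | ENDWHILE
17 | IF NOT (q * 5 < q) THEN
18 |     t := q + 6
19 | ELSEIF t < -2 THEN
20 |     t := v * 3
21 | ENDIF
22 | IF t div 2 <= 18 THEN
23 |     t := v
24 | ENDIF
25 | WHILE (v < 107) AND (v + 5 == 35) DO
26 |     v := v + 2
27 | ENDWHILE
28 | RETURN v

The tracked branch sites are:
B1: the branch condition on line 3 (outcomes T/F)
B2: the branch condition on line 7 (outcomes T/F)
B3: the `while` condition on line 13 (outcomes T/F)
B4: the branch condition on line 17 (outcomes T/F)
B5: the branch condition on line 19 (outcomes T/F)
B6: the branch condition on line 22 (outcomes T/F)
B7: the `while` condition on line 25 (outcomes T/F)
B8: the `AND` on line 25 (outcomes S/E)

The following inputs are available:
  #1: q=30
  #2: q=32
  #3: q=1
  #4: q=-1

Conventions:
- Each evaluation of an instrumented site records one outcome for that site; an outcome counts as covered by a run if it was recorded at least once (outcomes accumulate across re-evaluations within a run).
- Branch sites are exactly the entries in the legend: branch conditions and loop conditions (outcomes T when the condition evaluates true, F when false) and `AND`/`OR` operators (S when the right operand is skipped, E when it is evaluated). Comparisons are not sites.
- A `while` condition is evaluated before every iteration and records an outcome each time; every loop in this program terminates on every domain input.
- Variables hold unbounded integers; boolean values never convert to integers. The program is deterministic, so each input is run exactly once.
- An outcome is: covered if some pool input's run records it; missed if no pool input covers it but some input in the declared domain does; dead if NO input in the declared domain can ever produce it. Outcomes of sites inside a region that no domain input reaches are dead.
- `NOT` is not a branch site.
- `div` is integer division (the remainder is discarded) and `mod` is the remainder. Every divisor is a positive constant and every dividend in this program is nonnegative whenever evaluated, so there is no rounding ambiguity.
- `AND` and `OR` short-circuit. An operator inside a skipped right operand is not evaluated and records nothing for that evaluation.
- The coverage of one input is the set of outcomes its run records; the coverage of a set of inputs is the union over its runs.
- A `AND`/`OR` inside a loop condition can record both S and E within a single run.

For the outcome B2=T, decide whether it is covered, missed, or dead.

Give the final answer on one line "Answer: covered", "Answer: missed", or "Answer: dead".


B2=T is recorded by pool input(s) 3, 4 -> covered
Answer: covered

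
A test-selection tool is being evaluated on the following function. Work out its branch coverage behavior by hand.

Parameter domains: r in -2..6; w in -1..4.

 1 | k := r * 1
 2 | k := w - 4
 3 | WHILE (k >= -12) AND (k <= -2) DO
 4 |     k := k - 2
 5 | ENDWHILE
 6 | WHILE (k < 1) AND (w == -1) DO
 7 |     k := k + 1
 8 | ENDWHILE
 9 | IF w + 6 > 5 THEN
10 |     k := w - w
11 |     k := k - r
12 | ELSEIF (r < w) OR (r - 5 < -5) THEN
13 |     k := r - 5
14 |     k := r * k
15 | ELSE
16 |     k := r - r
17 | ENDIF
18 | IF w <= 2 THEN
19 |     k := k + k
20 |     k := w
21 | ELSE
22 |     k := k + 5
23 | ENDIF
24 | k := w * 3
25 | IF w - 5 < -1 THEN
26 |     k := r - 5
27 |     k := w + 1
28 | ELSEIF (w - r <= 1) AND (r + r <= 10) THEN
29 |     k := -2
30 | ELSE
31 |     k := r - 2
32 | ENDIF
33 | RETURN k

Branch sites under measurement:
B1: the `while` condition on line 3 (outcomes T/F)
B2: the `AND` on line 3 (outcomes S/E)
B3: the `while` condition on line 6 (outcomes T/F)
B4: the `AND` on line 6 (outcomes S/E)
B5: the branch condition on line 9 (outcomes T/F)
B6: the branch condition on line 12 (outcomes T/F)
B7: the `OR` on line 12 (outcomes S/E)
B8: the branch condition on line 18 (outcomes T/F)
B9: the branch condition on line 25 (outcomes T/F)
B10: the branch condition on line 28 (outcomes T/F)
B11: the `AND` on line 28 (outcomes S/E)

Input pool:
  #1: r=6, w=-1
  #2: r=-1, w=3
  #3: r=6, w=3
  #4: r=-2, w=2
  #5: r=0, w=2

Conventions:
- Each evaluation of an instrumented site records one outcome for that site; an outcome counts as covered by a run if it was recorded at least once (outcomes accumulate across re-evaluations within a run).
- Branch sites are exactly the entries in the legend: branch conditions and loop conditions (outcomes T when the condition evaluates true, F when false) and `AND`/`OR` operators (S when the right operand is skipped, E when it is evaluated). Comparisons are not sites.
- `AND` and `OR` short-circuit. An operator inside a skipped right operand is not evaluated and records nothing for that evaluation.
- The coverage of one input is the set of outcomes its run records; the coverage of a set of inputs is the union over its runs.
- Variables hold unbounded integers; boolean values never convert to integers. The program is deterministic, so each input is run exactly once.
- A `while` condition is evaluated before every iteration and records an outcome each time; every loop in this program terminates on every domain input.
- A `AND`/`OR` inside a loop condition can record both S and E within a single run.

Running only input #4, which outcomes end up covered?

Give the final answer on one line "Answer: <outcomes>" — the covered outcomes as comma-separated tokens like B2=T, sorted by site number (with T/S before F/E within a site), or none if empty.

Simulating input #4 (r=-2, w=2) step by step:
  B2->E, B1->T, B2->E, B1->T, B2->E, B1->T, B2->E, B1->T, B2->E, B1->T
  B2->E, B1->T, B2->S, B1->F, B4->E, B3->F, B5->T, B8->T, B9->T
as a set, this run covers: B1=T, B1=F, B2=S, B2=E, B3=F, B4=E, B5=T, B8=T, B9=T

Answer: B1=T, B1=F, B2=S, B2=E, B3=F, B4=E, B5=T, B8=T, B9=T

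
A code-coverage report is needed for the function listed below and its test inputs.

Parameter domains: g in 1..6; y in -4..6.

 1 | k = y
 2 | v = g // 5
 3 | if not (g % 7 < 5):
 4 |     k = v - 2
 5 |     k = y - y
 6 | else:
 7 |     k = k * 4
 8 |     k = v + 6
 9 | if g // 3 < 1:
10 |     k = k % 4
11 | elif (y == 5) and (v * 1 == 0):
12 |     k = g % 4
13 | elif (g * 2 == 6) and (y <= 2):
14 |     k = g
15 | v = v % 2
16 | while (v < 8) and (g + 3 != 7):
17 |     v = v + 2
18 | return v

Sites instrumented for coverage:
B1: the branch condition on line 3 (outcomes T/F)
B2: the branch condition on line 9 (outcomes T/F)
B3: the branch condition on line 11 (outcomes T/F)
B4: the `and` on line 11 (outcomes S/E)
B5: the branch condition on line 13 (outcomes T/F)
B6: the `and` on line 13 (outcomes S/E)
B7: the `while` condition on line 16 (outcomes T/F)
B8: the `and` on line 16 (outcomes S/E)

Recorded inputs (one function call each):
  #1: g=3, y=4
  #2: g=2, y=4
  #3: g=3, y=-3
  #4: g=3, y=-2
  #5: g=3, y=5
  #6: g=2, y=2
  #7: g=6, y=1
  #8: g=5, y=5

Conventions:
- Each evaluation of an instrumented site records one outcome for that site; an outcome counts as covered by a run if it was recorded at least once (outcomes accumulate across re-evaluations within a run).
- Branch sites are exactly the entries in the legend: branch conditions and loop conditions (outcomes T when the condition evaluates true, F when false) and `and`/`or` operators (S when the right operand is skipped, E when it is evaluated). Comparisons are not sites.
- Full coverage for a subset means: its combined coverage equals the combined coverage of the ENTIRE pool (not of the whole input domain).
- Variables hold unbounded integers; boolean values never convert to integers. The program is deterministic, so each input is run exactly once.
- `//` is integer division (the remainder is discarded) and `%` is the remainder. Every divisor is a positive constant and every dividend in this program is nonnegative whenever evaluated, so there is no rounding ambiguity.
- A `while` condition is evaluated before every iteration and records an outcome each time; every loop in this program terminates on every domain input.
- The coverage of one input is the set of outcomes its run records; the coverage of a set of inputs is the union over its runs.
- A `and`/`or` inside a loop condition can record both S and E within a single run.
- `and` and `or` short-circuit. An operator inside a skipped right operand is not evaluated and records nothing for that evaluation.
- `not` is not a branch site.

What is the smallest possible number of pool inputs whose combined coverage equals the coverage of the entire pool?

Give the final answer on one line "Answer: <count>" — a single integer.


input #1 (g=3, y=4): events B1->F, B2->F, B4->S, B3->F, B6->E, B5->F, B8->E, B7->T, B8->E, B7->T, B8->E, B7->T, B8->E, B7->T, ...; covers B1=F, B2=F, B3=F, B4=S, B5=F, B6=E, B7=T, B7=F, B8=S, B8=E
input #2 (g=2, y=4): events B1->F, B2->T, B8->E, B7->T, B8->E, B7->T, B8->E, B7->T, B8->E, B7->T, B8->S, B7->F; covers B1=F, B2=T, B7=T, B7=F, B8=S, B8=E
input #3 (g=3, y=-3): events B1->F, B2->F, B4->S, B3->F, B6->E, B5->T, B8->E, B7->T, B8->E, B7->T, B8->E, B7->T, B8->E, B7->T, ...; covers B1=F, B2=F, B3=F, B4=S, B5=T, B6=E, B7=T, B7=F, B8=S, B8=E
input #4 (g=3, y=-2): events B1->F, B2->F, B4->S, B3->F, B6->E, B5->T, B8->E, B7->T, B8->E, B7->T, B8->E, B7->T, B8->E, B7->T, ...; covers B1=F, B2=F, B3=F, B4=S, B5=T, B6=E, B7=T, B7=F, B8=S, B8=E
input #5 (g=3, y=5): events B1->F, B2->F, B4->E, B3->T, B8->E, B7->T, B8->E, B7->T, B8->E, B7->T, B8->E, B7->T, B8->S, B7->F; covers B1=F, B2=F, B3=T, B4=E, B7=T, B7=F, B8=S, B8=E
input #6 (g=2, y=2): events B1->F, B2->T, B8->E, B7->T, B8->E, B7->T, B8->E, B7->T, B8->E, B7->T, B8->S, B7->F; covers B1=F, B2=T, B7=T, B7=F, B8=S, B8=E
input #7 (g=6, y=1): events B1->T, B2->F, B4->S, B3->F, B6->S, B5->F, B8->E, B7->T, B8->E, B7->T, B8->E, B7->T, B8->E, B7->T, ...; covers B1=T, B2=F, B3=F, B4=S, B5=F, B6=S, B7=T, B7=F, B8=S, B8=E
input #8 (g=5, y=5): events B1->T, B2->F, B4->E, B3->F, B6->S, B5->F, B8->E, B7->T, B8->E, B7->T, B8->E, B7->T, B8->E, B7->T, ...; covers B1=T, B2=F, B3=F, B4=E, B5=F, B6=S, B7=T, B7=F, B8=S, B8=E
together the pool reaches 16 outcomes: B1=T, B1=F, B2=T, B2=F, B3=T, B3=F, B4=S, B4=E, B5=T, B5=F, B6=S, B6=E, B7=T, B7=F, B8=S, B8=E
size 1 is not enough: best union over all size-1 subsets is 10/16
size 2 is not enough: best union over all size-2 subsets is 14/16
size 3 is not enough: best union over all size-3 subsets is 15/16
at size 4, {2, 3, 5, 7} reaches all 16 outcomes; every lexicographically earlier size-4 subset fails
Answer: 4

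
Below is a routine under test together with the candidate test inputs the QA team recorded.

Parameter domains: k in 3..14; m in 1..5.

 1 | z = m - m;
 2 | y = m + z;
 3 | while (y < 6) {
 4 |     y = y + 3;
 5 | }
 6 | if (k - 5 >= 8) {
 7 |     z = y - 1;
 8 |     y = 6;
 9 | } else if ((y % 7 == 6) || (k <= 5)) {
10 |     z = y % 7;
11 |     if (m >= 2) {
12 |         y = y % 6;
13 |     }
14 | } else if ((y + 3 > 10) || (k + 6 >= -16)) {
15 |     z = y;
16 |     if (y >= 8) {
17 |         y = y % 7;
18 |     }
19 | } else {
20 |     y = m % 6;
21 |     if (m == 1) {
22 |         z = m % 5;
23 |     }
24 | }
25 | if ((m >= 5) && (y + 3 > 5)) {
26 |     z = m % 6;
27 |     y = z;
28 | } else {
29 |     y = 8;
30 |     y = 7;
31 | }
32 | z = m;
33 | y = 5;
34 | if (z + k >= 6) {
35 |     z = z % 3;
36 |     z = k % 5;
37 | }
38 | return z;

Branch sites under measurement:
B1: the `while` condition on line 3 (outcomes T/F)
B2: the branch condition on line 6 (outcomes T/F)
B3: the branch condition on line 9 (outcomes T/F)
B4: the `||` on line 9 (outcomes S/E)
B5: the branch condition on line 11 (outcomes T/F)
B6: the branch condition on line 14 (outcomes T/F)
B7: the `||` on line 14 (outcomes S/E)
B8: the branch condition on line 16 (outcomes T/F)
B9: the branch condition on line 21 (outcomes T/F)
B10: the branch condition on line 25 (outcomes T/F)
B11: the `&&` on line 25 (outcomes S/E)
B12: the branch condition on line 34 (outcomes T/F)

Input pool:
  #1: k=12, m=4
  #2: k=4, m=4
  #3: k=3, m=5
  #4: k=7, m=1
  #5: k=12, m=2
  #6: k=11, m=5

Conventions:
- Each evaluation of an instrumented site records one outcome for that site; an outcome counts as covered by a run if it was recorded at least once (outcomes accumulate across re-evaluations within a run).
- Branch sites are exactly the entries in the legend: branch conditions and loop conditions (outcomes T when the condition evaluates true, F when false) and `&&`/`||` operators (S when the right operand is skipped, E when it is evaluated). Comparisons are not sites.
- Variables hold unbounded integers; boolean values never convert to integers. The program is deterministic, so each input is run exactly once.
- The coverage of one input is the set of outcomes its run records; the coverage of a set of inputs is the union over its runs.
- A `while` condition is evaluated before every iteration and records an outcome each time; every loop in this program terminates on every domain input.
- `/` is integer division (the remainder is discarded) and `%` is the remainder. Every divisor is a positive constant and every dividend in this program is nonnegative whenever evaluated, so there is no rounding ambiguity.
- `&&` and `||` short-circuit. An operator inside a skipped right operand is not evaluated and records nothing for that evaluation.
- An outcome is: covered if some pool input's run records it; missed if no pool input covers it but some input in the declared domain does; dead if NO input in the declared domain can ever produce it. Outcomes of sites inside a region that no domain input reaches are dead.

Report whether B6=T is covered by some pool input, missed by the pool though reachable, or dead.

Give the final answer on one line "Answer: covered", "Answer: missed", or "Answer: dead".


B6=T is recorded by pool input(s) 1, 4, 5, 6 -> covered
Answer: covered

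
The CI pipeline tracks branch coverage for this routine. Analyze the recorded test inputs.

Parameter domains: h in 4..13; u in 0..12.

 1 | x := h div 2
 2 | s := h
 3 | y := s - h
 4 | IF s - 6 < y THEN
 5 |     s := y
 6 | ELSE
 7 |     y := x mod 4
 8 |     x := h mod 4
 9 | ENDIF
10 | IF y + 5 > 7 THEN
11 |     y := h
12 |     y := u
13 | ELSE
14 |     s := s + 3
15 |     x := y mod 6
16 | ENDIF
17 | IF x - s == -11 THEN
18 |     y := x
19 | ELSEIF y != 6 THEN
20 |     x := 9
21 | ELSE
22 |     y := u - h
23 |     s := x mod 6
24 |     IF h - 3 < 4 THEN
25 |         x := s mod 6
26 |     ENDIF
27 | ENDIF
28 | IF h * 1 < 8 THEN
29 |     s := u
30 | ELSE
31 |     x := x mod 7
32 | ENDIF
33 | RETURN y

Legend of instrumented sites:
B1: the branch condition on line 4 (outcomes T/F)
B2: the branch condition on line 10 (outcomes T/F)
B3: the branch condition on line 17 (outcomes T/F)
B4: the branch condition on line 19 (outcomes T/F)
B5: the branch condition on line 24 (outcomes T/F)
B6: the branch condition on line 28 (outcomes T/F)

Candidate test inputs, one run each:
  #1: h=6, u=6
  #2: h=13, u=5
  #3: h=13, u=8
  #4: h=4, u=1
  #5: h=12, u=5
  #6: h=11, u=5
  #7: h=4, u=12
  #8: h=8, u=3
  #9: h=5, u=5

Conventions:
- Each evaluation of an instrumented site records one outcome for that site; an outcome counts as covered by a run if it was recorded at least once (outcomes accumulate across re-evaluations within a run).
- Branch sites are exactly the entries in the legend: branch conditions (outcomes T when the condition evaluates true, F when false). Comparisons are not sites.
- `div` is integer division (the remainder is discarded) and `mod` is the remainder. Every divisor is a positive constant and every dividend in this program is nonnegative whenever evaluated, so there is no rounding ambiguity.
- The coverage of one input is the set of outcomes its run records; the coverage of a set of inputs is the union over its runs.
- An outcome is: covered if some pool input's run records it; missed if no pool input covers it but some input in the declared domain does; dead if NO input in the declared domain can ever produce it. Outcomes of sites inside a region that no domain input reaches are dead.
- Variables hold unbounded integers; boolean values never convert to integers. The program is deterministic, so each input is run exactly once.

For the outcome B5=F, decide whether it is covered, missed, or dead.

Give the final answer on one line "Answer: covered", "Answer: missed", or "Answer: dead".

no pool input records B5=F
but domain input (h=7, u=6) does record it -> reachable, so missed

Answer: missed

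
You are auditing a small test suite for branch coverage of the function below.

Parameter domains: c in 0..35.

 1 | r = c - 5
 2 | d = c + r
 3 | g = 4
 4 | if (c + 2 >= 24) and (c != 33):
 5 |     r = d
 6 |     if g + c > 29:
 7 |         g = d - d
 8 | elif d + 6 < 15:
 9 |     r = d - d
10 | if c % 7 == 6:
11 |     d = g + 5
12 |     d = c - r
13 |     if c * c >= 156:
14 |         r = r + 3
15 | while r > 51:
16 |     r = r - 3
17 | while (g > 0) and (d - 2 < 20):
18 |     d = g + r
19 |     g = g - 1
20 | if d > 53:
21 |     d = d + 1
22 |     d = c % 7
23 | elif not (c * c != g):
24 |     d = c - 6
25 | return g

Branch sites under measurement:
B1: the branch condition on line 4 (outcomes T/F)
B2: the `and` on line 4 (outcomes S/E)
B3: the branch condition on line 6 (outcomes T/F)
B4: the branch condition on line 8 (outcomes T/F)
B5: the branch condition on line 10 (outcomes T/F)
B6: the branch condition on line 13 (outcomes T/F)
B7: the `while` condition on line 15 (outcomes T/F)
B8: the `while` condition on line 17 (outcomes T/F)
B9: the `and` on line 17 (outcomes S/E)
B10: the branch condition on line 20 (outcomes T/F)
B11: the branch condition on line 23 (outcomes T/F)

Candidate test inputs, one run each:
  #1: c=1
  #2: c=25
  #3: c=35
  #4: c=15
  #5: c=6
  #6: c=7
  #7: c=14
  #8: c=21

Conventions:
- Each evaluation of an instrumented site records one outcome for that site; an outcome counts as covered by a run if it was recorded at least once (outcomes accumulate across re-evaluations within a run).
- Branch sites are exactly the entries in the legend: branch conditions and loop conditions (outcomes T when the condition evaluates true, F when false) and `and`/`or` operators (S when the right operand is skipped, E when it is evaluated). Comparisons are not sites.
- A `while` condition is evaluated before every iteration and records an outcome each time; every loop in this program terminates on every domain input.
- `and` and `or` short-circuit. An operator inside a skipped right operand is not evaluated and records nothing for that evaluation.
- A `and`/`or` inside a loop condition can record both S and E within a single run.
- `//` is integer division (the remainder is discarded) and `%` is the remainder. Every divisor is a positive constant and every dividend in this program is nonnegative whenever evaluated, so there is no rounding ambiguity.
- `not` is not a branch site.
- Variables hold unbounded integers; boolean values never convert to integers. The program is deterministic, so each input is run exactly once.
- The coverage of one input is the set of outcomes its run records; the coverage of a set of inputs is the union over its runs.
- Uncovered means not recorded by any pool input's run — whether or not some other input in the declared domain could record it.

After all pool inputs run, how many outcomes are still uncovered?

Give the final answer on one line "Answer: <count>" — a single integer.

input #1 (c=1): events B2->S, B1->F, B4->T, B5->F, B7->F, B9->E, B8->T, B9->E, B8->T, B9->E, B8->T, B9->E, B8->T, B9->S, ...; covers B1=F, B2=S, B4=T, B5=F, B7=F, B8=T, B8=F, B9=S, B9=E, B10=F, B11=F
input #2 (c=25): events B2->E, B1->T, B3->F, B5->F, B7->F, B9->E, B8->F, B10->F, B11->F; covers B1=T, B2=E, B3=F, B5=F, B7=F, B8=F, B9=E, B10=F, B11=F
input #3 (c=35): events B2->E, B1->T, B3->T, B5->F, B7->T, B7->T, B7->T, B7->T, B7->T, B7->F, B9->S, B8->F, B10->T; covers B1=T, B2=E, B3=T, B5=F, B7=T, B7=F, B8=F, B9=S, B10=T
input #4 (c=15): events B2->S, B1->F, B4->F, B5->F, B7->F, B9->E, B8->F, B10->F, B11->F; covers B1=F, B2=S, B4=F, B5=F, B7=F, B8=F, B9=E, B10=F, B11=F
input #5 (c=6): events B2->S, B1->F, B4->T, B5->T, B6->F, B7->F, B9->E, B8->T, B9->E, B8->T, B9->E, B8->T, B9->E, B8->T, ...; covers B1=F, B2=S, B4=T, B5=T, B6=F, B7=F, B8=T, B8=F, B9=S, B9=E, B10=F, B11=F
input #6 (c=7): events B2->S, B1->F, B4->F, B5->F, B7->F, B9->E, B8->T, B9->E, B8->T, B9->E, B8->T, B9->E, B8->T, B9->S, ...; covers B1=F, B2=S, B4=F, B5=F, B7=F, B8=T, B8=F, B9=S, B9=E, B10=F, B11=F
input #7 (c=14): events B2->S, B1->F, B4->F, B5->F, B7->F, B9->E, B8->F, B10->F, B11->F; covers B1=F, B2=S, B4=F, B5=F, B7=F, B8=F, B9=E, B10=F, B11=F
input #8 (c=21): events B2->S, B1->F, B4->F, B5->F, B7->F, B9->E, B8->F, B10->F, B11->F; covers B1=F, B2=S, B4=F, B5=F, B7=F, B8=F, B9=E, B10=F, B11=F
union over the pool: B1=T, B1=F, B2=S, B2=E, B3=T, B3=F, B4=T, B4=F, B5=T, B5=F, B6=F, B7=T, B7=F, B8=T, B8=F, B9=S, B9=E, B10=T, B10=F, B11=F
uncovered (2 of 22): B6=T, B11=T

Answer: 2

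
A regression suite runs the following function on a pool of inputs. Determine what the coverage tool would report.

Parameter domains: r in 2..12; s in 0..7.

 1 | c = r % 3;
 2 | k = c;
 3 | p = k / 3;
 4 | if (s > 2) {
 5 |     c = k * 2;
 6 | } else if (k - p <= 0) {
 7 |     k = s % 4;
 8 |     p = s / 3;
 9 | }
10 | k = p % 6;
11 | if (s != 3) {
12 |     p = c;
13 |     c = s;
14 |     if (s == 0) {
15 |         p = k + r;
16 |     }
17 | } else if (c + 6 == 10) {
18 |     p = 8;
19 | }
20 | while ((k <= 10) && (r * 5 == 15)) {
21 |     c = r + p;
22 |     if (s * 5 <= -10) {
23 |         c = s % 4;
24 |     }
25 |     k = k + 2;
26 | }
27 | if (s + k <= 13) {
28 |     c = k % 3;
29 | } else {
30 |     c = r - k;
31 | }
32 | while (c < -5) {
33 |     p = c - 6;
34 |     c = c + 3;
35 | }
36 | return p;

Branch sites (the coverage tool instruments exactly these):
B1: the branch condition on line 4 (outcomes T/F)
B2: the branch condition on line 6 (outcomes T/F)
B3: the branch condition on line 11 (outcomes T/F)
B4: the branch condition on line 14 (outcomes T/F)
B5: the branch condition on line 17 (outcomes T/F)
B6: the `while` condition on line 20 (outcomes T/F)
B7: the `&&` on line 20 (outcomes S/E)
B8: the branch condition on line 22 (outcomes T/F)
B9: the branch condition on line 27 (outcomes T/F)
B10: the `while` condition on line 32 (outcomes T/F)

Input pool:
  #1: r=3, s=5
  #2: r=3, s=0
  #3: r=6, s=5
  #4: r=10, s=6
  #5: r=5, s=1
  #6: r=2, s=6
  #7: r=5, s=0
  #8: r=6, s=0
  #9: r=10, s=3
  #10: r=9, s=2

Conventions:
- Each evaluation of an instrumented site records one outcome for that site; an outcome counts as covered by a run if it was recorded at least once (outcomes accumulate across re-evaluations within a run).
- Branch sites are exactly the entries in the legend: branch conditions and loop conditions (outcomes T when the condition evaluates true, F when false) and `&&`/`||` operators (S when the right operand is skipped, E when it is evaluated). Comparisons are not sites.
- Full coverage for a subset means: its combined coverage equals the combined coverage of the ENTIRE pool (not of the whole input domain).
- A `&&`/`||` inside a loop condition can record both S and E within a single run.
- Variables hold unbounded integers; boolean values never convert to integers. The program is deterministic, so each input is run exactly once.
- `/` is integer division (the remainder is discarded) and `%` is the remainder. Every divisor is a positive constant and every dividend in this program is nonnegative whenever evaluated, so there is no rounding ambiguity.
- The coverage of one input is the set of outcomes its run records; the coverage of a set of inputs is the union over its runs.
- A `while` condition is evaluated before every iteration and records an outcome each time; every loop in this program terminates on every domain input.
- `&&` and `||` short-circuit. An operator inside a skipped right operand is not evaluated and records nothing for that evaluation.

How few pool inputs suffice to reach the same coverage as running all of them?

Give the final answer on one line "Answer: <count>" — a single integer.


#1 (r=3, s=5) -> B1->T, B3->T, B4->F, B7->E, B6->T, B8->F, B7->E, B6->T, B8->F, B7->E, B6->T, B8->F, B7->E, B6->T, ...; covered: B1=T, B3=T, B4=F, B6=T, B6=F, B7=S, B7=E, B8=F, B9=F, B10=T, B10=F
#2 (r=3, s=0) -> B1->F, B2->T, B3->T, B4->T, B7->E, B6->T, B8->F, B7->E, B6->T, B8->F, B7->E, B6->T, B8->F, B7->E, ...; covered: B1=F, B2=T, B3=T, B4=T, B6=T, B6=F, B7=S, B7=E, B8=F, B9=T, B10=F
#3 (r=6, s=5) -> B1->T, B3->T, B4->F, B7->E, B6->F, B9->T, B10->F; covered: B1=T, B3=T, B4=F, B6=F, B7=E, B9=T, B10=F
#4 (r=10, s=6) -> B1->T, B3->T, B4->F, B7->E, B6->F, B9->T, B10->F; covered: B1=T, B3=T, B4=F, B6=F, B7=E, B9=T, B10=F
#5 (r=5, s=1) -> B1->F, B2->F, B3->T, B4->F, B7->E, B6->F, B9->T, B10->F; covered: B1=F, B2=F, B3=T, B4=F, B6=F, B7=E, B9=T, B10=F
#6 (r=2, s=6) -> B1->T, B3->T, B4->F, B7->E, B6->F, B9->T, B10->F; covered: B1=T, B3=T, B4=F, B6=F, B7=E, B9=T, B10=F
#7 (r=5, s=0) -> B1->F, B2->F, B3->T, B4->T, B7->E, B6->F, B9->T, B10->F; covered: B1=F, B2=F, B3=T, B4=T, B6=F, B7=E, B9=T, B10=F
#8 (r=6, s=0) -> B1->F, B2->T, B3->T, B4->T, B7->E, B6->F, B9->T, B10->F; covered: B1=F, B2=T, B3=T, B4=T, B6=F, B7=E, B9=T, B10=F
#9 (r=10, s=3) -> B1->T, B3->F, B5->F, B7->E, B6->F, B9->T, B10->F; covered: B1=T, B3=F, B5=F, B6=F, B7=E, B9=T, B10=F
#10 (r=9, s=2) -> B1->F, B2->T, B3->T, B4->F, B7->E, B6->F, B9->T, B10->F; covered: B1=F, B2=T, B3=T, B4=F, B6=F, B7=E, B9=T, B10=F
pool-wide coverage (18 outcomes): B1=T, B1=F, B2=T, B2=F, B3=T, B3=F, B4=T, B4=F, B5=F, B6=T, B6=F, B7=S, B7=E, B8=F, B9=T, B9=F, B10=T, B10=F
size 1 is not enough: best union over all size-1 subsets is 11/18
size 2 is not enough: best union over all size-2 subsets is 15/18
size 3 is not enough: best union over all size-3 subsets is 17/18
size 4: inputs {1, 2, 5, 9} cover all 18 outcomes, and no lexicographically smaller subset of this size does
Answer: 4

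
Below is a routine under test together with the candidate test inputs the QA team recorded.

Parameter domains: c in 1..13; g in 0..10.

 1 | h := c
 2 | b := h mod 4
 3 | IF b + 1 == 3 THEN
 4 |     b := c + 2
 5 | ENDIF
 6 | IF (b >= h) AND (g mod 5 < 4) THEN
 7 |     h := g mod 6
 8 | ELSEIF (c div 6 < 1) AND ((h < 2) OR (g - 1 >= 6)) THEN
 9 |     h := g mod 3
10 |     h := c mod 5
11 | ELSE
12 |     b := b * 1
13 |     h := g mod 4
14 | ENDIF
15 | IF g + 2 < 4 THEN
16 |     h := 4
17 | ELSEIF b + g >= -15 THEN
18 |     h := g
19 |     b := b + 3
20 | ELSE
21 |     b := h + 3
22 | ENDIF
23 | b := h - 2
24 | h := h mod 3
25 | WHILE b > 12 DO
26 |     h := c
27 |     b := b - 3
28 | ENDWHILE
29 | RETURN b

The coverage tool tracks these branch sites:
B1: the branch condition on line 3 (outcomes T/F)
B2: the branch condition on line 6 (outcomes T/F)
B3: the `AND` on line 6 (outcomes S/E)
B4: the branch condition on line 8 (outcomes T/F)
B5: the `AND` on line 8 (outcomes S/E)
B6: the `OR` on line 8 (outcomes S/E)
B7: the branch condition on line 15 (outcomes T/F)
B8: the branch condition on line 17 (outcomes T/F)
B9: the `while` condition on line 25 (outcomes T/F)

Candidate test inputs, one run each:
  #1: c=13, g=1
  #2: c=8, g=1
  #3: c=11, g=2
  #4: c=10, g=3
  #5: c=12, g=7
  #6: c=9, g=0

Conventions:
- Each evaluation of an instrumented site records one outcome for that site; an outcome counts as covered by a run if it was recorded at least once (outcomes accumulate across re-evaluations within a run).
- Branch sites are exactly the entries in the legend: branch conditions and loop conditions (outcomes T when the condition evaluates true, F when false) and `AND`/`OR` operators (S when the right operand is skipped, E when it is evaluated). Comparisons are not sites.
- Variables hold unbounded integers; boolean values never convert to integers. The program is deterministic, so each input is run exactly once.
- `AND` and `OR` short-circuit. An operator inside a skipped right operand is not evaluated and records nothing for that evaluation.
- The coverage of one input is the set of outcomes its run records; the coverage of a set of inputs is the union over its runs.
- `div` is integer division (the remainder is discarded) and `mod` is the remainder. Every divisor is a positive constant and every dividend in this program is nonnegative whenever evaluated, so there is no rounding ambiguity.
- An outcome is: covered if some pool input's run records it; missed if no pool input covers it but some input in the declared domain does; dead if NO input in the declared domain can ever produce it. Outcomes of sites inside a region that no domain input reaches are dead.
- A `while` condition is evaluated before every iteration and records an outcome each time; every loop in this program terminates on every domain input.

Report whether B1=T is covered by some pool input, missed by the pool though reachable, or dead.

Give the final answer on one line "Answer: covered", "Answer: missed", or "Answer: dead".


B1=T is recorded by pool input(s) 4 -> covered
Answer: covered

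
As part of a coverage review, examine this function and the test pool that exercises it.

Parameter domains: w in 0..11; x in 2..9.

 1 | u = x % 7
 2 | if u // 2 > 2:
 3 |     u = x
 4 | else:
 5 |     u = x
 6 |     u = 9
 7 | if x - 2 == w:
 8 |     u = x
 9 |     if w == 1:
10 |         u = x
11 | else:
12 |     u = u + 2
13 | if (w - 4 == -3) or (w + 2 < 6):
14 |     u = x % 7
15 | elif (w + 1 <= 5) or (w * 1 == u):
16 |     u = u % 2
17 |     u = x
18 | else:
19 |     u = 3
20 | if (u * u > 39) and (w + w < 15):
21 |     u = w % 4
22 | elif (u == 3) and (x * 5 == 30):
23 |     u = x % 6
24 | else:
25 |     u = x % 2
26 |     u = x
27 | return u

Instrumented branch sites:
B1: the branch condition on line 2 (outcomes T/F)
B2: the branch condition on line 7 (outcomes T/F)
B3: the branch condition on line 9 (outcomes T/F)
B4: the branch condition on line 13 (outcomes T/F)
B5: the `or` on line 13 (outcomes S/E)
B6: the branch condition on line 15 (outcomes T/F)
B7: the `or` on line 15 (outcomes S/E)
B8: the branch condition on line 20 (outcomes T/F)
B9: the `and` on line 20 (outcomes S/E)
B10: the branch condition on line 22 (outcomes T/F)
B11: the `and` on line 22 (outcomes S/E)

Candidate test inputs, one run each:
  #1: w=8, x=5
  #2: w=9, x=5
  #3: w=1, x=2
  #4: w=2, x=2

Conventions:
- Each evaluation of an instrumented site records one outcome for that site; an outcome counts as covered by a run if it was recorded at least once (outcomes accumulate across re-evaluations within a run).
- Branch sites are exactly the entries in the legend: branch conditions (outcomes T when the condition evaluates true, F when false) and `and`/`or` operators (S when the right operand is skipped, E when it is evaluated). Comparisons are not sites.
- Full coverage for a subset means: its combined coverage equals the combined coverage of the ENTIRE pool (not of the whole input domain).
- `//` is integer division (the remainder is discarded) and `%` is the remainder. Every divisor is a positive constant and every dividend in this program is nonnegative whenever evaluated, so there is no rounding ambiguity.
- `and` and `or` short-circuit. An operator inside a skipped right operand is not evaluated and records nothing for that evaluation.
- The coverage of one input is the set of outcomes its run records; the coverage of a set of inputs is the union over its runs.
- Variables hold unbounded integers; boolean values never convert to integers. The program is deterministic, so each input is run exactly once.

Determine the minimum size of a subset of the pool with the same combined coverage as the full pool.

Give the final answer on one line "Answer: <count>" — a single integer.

input #1, w=8, x=5: outcomes B1=F, B2=F, B4=F, B5=E, B6=F, B7=E, B8=F, B9=S, B10=F, B11=E
input #2, w=9, x=5: outcomes B1=F, B2=F, B4=F, B5=E, B6=F, B7=E, B8=F, B9=S, B10=F, B11=E
input #3, w=1, x=2: outcomes B1=F, B2=F, B4=T, B5=S, B8=F, B9=S, B10=F, B11=S
input #4, w=2, x=2: outcomes B1=F, B2=F, B4=T, B5=E, B8=F, B9=S, B10=F, B11=S
the full pool covers 13 outcomes: B1=F, B2=F, B4=T, B4=F, B5=S, B5=E, B6=F, B7=E, B8=F, B9=S, B10=F, B11=S, B11=E
size 1 is not enough: best union over all size-1 subsets is 10/13
at size 2, {1, 3} reaches all 13 outcomes; every lexicographically earlier size-2 subset fails

Answer: 2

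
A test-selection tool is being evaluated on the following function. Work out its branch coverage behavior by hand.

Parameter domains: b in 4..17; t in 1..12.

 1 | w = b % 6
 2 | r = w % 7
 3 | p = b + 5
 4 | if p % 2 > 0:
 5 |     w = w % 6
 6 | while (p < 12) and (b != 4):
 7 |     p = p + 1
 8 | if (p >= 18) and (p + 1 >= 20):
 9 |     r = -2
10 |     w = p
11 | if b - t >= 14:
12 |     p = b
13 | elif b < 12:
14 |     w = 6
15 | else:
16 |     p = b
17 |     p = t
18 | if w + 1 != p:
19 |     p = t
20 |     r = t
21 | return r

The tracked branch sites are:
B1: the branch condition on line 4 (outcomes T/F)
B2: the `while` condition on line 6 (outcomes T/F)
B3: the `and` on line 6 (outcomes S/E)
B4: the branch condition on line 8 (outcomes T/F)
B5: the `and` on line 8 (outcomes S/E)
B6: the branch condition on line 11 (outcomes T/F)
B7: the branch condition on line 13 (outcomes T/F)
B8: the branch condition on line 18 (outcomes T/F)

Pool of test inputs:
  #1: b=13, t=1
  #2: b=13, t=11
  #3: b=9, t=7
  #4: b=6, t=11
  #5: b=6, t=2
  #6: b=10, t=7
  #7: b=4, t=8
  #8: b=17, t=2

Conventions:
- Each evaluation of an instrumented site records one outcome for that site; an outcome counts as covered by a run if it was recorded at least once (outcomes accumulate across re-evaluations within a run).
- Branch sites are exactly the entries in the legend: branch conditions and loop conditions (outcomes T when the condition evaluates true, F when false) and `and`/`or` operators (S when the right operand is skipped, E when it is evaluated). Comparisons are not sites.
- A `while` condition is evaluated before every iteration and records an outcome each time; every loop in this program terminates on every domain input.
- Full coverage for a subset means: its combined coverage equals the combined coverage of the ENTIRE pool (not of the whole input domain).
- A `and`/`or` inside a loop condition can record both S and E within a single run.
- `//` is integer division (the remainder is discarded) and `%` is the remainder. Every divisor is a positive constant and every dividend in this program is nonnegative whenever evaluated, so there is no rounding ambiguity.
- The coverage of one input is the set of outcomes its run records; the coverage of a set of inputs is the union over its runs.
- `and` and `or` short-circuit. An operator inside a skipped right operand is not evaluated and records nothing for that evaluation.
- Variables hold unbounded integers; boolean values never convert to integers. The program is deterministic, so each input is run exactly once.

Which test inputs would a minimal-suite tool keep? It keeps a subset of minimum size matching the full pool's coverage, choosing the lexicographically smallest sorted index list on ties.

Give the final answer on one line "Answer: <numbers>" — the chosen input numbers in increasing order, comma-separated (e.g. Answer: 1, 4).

#1 (b=13, t=1) -> B1->F, B3->S, B2->F, B5->E, B4->F, B6->F, B7->F, B8->T; covered: B1=F, B2=F, B3=S, B4=F, B5=E, B6=F, B7=F, B8=T
#2 (b=13, t=11) -> B1->F, B3->S, B2->F, B5->E, B4->F, B6->F, B7->F, B8->T; covered: B1=F, B2=F, B3=S, B4=F, B5=E, B6=F, B7=F, B8=T
#3 (b=9, t=7) -> B1->F, B3->S, B2->F, B5->S, B4->F, B6->F, B7->T, B8->T; covered: B1=F, B2=F, B3=S, B4=F, B5=S, B6=F, B7=T, B8=T
#4 (b=6, t=11) -> B1->T, B3->E, B2->T, B3->S, B2->F, B5->S, B4->F, B6->F, B7->T, B8->T; covered: B1=T, B2=T, B2=F, B3=S, B3=E, B4=F, B5=S, B6=F, B7=T, B8=T
#5 (b=6, t=2) -> B1->T, B3->E, B2->T, B3->S, B2->F, B5->S, B4->F, B6->F, B7->T, B8->T; covered: B1=T, B2=T, B2=F, B3=S, B3=E, B4=F, B5=S, B6=F, B7=T, B8=T
#6 (b=10, t=7) -> B1->T, B3->S, B2->F, B5->S, B4->F, B6->F, B7->T, B8->T; covered: B1=T, B2=F, B3=S, B4=F, B5=S, B6=F, B7=T, B8=T
#7 (b=4, t=8) -> B1->T, B3->E, B2->F, B5->S, B4->F, B6->F, B7->T, B8->T; covered: B1=T, B2=F, B3=E, B4=F, B5=S, B6=F, B7=T, B8=T
#8 (b=17, t=2) -> B1->F, B3->S, B2->F, B5->E, B4->T, B6->T, B8->T; covered: B1=F, B2=F, B3=S, B4=T, B5=E, B6=T, B8=T
pool-wide coverage (15 outcomes): B1=T, B1=F, B2=T, B2=F, B3=S, B3=E, B4=T, B4=F, B5=S, B5=E, B6=T, B6=F, B7=T, B7=F, B8=T
every size-1 subset falls short of the 15 outcomes (best: 10/15)
every size-2 subset falls short of the 15 outcomes (best: 14/15)
inputs {1, 4, 8} (size 3) cover everything; no size-3 subset with a lexicographically smaller index list covers all 15

Answer: 1, 4, 8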